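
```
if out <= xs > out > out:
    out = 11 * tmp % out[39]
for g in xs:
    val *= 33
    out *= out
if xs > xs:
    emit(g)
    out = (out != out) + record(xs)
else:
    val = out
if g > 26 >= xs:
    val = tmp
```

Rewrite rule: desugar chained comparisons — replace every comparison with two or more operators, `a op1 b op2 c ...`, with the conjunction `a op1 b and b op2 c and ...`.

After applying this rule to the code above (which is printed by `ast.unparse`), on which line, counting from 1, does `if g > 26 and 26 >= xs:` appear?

Transformed code:
if out <= xs and xs > out and (out > out):
    out = 11 * tmp % out[39]
for g in xs:
    val *= 33
    out *= out
if xs > xs:
    emit(g)
    out = (out != out) + record(xs)
else:
    val = out
if g > 26 and 26 >= xs:
    val = tmp

11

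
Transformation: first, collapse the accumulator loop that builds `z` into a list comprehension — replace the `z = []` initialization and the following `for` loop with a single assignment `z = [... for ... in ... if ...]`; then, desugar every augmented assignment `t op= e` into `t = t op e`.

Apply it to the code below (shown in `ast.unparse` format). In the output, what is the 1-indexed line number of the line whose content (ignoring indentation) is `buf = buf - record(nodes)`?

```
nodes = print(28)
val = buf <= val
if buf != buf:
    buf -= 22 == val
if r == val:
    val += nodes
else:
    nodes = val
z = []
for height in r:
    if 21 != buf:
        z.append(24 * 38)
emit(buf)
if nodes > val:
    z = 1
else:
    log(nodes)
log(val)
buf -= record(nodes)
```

Transformed code:
nodes = print(28)
val = buf <= val
if buf != buf:
    buf = buf - (22 == val)
if r == val:
    val = val + nodes
else:
    nodes = val
z = [24 * 38 for height in r if 21 != buf]
emit(buf)
if nodes > val:
    z = 1
else:
    log(nodes)
log(val)
buf = buf - record(nodes)

16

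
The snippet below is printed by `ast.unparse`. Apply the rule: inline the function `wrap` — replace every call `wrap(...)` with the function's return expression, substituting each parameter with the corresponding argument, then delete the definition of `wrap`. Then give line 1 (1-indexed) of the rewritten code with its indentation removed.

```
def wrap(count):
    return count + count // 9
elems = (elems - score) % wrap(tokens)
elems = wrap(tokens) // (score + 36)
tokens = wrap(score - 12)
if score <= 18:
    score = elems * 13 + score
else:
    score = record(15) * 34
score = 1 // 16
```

elems = (elems - score) % (tokens + tokens // 9)

Transformed code:
elems = (elems - score) % (tokens + tokens // 9)
elems = (tokens + tokens // 9) // (score + 36)
tokens = score - 12 + (score - 12) // 9
if score <= 18:
    score = elems * 13 + score
else:
    score = record(15) * 34
score = 1 // 16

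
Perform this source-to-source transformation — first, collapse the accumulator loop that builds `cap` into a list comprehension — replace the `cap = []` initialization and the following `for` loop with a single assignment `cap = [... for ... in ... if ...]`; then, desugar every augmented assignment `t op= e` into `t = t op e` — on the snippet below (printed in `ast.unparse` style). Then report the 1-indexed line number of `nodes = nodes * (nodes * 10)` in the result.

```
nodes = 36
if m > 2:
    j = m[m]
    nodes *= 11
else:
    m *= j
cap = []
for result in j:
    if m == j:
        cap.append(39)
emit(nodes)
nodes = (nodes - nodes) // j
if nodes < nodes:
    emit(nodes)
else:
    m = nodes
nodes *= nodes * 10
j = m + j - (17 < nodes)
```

14

Transformed code:
nodes = 36
if m > 2:
    j = m[m]
    nodes = nodes * 11
else:
    m = m * j
cap = [39 for result in j if m == j]
emit(nodes)
nodes = (nodes - nodes) // j
if nodes < nodes:
    emit(nodes)
else:
    m = nodes
nodes = nodes * (nodes * 10)
j = m + j - (17 < nodes)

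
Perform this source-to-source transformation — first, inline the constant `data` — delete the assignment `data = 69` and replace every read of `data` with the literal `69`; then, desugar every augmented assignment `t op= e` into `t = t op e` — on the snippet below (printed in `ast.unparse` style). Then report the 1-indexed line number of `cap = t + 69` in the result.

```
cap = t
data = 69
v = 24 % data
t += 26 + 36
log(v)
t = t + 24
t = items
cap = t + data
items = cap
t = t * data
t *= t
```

Transformed code:
cap = t
v = 24 % 69
t = t + (26 + 36)
log(v)
t = t + 24
t = items
cap = t + 69
items = cap
t = t * 69
t = t * t

7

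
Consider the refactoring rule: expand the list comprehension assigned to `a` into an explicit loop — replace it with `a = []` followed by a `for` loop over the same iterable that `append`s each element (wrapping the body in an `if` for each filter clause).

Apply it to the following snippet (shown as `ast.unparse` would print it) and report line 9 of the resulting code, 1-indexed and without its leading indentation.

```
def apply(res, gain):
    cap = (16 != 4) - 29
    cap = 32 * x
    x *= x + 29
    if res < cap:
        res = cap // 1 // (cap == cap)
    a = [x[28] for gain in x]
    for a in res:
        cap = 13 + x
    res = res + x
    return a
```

a.append(x[28])

Transformed code:
def apply(res, gain):
    cap = (16 != 4) - 29
    cap = 32 * x
    x *= x + 29
    if res < cap:
        res = cap // 1 // (cap == cap)
    a = []
    for gain in x:
        a.append(x[28])
    for a in res:
        cap = 13 + x
    res = res + x
    return a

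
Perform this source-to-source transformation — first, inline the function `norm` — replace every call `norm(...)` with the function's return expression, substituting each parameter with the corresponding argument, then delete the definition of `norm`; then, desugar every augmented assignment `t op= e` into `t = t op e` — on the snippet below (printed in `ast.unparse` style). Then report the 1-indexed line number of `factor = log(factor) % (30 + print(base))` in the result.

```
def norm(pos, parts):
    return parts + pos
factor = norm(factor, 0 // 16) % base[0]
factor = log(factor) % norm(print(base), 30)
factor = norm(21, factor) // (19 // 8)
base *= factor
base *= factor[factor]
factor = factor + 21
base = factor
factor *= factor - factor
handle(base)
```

Transformed code:
factor = (0 // 16 + factor) % base[0]
factor = log(factor) % (30 + print(base))
factor = (factor + 21) // (19 // 8)
base = base * factor
base = base * factor[factor]
factor = factor + 21
base = factor
factor = factor * (factor - factor)
handle(base)

2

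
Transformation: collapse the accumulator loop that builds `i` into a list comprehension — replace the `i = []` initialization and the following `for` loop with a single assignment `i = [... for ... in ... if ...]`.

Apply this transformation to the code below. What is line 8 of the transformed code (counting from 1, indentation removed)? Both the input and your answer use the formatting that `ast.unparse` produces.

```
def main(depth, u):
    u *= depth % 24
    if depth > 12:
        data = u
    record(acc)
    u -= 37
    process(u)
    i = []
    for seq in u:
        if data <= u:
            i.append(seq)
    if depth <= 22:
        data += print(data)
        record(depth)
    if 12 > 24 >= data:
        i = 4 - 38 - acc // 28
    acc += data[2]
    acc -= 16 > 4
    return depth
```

Transformed code:
def main(depth, u):
    u *= depth % 24
    if depth > 12:
        data = u
    record(acc)
    u -= 37
    process(u)
    i = [seq for seq in u if data <= u]
    if depth <= 22:
        data += print(data)
        record(depth)
    if 12 > 24 >= data:
        i = 4 - 38 - acc // 28
    acc += data[2]
    acc -= 16 > 4
    return depth

i = [seq for seq in u if data <= u]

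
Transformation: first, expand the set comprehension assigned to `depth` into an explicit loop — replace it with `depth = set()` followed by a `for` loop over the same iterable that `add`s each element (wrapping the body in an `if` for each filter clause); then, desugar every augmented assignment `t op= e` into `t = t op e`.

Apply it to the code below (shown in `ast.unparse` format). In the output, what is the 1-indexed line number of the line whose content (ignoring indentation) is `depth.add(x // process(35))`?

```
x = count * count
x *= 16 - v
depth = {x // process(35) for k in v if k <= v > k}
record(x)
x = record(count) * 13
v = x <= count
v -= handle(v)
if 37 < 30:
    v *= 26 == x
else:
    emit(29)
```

Transformed code:
x = count * count
x = x * (16 - v)
depth = set()
for k in v:
    if k <= v > k:
        depth.add(x // process(35))
record(x)
x = record(count) * 13
v = x <= count
v = v - handle(v)
if 37 < 30:
    v = v * (26 == x)
else:
    emit(29)

6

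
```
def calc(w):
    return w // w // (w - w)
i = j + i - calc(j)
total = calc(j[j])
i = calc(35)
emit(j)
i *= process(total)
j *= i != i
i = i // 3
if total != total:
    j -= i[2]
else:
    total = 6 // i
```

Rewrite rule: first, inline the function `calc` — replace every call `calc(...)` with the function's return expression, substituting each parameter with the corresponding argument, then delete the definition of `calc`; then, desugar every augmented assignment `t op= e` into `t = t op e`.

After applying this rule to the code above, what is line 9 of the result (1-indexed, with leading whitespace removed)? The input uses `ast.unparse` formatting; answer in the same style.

Transformed code:
i = j + i - j // j // (j - j)
total = j[j] // j[j] // (j[j] - j[j])
i = 35 // 35 // (35 - 35)
emit(j)
i = i * process(total)
j = j * (i != i)
i = i // 3
if total != total:
    j = j - i[2]
else:
    total = 6 // i

j = j - i[2]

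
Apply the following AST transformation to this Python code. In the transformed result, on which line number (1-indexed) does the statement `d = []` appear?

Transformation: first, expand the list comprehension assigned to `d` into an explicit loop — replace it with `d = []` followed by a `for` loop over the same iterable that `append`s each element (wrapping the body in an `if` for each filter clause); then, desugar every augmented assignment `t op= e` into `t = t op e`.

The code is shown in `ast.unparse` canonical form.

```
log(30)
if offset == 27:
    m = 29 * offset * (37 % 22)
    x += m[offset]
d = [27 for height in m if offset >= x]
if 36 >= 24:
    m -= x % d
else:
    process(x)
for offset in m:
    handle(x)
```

Transformed code:
log(30)
if offset == 27:
    m = 29 * offset * (37 % 22)
    x = x + m[offset]
d = []
for height in m:
    if offset >= x:
        d.append(27)
if 36 >= 24:
    m = m - x % d
else:
    process(x)
for offset in m:
    handle(x)

5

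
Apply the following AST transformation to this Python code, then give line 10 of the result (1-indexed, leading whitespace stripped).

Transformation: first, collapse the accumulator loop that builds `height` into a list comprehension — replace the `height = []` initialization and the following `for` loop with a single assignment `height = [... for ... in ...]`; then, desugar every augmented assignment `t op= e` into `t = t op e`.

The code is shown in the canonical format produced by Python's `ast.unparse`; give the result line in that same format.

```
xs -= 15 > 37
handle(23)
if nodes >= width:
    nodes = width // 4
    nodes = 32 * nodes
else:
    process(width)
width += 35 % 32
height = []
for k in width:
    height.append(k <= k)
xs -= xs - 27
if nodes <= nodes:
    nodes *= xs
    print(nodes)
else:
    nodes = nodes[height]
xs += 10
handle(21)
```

Transformed code:
xs = xs - (15 > 37)
handle(23)
if nodes >= width:
    nodes = width // 4
    nodes = 32 * nodes
else:
    process(width)
width = width + 35 % 32
height = [k <= k for k in width]
xs = xs - (xs - 27)
if nodes <= nodes:
    nodes = nodes * xs
    print(nodes)
else:
    nodes = nodes[height]
xs = xs + 10
handle(21)

xs = xs - (xs - 27)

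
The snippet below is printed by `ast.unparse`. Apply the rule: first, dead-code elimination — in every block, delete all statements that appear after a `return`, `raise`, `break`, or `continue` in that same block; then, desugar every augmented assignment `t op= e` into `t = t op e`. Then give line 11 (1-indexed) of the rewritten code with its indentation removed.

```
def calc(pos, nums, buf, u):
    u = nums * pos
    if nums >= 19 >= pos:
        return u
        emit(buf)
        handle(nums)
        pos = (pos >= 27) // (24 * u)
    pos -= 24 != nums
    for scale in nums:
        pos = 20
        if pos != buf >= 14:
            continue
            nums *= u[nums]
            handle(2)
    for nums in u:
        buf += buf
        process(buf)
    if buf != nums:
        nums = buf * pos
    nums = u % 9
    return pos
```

buf = buf + buf

Transformed code:
def calc(pos, nums, buf, u):
    u = nums * pos
    if nums >= 19 >= pos:
        return u
    pos = pos - (24 != nums)
    for scale in nums:
        pos = 20
        if pos != buf >= 14:
            continue
    for nums in u:
        buf = buf + buf
        process(buf)
    if buf != nums:
        nums = buf * pos
    nums = u % 9
    return pos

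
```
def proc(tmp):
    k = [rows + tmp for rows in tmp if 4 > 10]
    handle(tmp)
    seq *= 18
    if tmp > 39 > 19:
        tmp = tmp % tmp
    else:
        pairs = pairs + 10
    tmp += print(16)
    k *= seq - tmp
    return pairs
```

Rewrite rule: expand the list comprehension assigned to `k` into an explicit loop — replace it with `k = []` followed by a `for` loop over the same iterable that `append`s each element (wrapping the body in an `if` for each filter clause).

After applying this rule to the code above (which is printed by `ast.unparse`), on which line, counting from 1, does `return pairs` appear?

Transformed code:
def proc(tmp):
    k = []
    for rows in tmp:
        if 4 > 10:
            k.append(rows + tmp)
    handle(tmp)
    seq *= 18
    if tmp > 39 > 19:
        tmp = tmp % tmp
    else:
        pairs = pairs + 10
    tmp += print(16)
    k *= seq - tmp
    return pairs

14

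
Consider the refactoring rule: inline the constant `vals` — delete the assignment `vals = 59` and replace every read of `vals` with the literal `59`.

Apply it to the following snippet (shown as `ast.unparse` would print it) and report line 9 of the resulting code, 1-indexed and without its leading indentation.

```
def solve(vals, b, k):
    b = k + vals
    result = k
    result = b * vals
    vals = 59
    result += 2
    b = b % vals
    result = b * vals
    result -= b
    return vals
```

Transformed code:
def solve(vals, b, k):
    b = k + 59
    result = k
    result = b * 59
    result += 2
    b = b % 59
    result = b * 59
    result -= b
    return 59

return 59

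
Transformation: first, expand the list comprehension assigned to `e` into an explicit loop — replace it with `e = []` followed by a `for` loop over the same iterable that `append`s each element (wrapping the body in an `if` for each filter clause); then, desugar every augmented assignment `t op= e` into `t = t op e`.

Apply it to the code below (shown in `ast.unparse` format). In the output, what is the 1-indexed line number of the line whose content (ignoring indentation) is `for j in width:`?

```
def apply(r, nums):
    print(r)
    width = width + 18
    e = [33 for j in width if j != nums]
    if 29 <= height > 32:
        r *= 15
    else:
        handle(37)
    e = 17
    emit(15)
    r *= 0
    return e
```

Transformed code:
def apply(r, nums):
    print(r)
    width = width + 18
    e = []
    for j in width:
        if j != nums:
            e.append(33)
    if 29 <= height > 32:
        r = r * 15
    else:
        handle(37)
    e = 17
    emit(15)
    r = r * 0
    return e

5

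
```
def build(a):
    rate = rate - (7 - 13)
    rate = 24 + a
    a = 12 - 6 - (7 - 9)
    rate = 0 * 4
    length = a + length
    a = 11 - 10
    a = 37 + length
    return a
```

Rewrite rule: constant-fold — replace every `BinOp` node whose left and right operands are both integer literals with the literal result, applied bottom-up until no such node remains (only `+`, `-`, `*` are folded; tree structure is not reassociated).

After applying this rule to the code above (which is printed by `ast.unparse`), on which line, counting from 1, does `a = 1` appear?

7

Transformed code:
def build(a):
    rate = rate - -6
    rate = 24 + a
    a = 8
    rate = 0
    length = a + length
    a = 1
    a = 37 + length
    return a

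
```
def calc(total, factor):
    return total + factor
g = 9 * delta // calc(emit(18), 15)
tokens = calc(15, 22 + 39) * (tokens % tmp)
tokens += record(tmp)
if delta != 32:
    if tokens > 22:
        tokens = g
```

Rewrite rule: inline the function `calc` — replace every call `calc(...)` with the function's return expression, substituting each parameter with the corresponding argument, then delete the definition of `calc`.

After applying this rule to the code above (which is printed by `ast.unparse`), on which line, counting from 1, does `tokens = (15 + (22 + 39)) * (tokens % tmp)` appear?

Transformed code:
g = 9 * delta // (emit(18) + 15)
tokens = (15 + (22 + 39)) * (tokens % tmp)
tokens += record(tmp)
if delta != 32:
    if tokens > 22:
        tokens = g

2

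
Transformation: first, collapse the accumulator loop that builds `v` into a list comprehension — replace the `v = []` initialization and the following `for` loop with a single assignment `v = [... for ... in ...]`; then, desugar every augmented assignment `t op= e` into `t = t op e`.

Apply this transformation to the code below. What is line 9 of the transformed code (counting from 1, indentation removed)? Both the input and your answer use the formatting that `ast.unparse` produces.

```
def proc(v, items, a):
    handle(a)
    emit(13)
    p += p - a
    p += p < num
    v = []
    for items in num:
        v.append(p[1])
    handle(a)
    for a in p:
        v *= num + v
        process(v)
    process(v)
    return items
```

Transformed code:
def proc(v, items, a):
    handle(a)
    emit(13)
    p = p + (p - a)
    p = p + (p < num)
    v = [p[1] for items in num]
    handle(a)
    for a in p:
        v = v * (num + v)
        process(v)
    process(v)
    return items

v = v * (num + v)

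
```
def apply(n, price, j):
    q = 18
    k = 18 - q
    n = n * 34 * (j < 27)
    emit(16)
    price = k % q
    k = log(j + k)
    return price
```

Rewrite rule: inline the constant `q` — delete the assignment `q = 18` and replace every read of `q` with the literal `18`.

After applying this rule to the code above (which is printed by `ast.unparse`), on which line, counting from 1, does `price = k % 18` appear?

5

Transformed code:
def apply(n, price, j):
    k = 18 - 18
    n = n * 34 * (j < 27)
    emit(16)
    price = k % 18
    k = log(j + k)
    return price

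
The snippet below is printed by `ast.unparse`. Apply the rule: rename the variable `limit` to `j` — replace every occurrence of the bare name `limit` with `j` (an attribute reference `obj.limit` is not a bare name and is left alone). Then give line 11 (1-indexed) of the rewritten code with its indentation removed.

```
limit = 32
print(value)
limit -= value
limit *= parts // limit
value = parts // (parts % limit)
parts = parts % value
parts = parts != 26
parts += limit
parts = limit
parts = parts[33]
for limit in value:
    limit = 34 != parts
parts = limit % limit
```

Transformed code:
j = 32
print(value)
j -= value
j *= parts // j
value = parts // (parts % j)
parts = parts % value
parts = parts != 26
parts += j
parts = j
parts = parts[33]
for j in value:
    j = 34 != parts
parts = j % j

for j in value:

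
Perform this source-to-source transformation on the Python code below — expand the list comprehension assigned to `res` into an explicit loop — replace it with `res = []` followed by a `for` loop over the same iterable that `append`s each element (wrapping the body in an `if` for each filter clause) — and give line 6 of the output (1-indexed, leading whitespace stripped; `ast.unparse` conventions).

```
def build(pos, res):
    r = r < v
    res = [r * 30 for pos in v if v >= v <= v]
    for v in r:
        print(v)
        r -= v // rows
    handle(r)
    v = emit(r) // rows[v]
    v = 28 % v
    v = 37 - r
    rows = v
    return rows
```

Transformed code:
def build(pos, res):
    r = r < v
    res = []
    for pos in v:
        if v >= v <= v:
            res.append(r * 30)
    for v in r:
        print(v)
        r -= v // rows
    handle(r)
    v = emit(r) // rows[v]
    v = 28 % v
    v = 37 - r
    rows = v
    return rows

res.append(r * 30)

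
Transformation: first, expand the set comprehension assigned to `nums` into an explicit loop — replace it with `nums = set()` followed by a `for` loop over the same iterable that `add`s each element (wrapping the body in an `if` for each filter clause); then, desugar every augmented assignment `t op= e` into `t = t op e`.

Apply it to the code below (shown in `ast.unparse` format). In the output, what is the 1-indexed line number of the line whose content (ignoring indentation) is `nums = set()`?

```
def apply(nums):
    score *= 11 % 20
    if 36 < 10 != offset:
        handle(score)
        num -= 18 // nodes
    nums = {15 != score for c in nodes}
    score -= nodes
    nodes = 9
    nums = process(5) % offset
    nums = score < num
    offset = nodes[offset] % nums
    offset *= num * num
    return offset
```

Transformed code:
def apply(nums):
    score = score * (11 % 20)
    if 36 < 10 != offset:
        handle(score)
        num = num - 18 // nodes
    nums = set()
    for c in nodes:
        nums.add(15 != score)
    score = score - nodes
    nodes = 9
    nums = process(5) % offset
    nums = score < num
    offset = nodes[offset] % nums
    offset = offset * (num * num)
    return offset

6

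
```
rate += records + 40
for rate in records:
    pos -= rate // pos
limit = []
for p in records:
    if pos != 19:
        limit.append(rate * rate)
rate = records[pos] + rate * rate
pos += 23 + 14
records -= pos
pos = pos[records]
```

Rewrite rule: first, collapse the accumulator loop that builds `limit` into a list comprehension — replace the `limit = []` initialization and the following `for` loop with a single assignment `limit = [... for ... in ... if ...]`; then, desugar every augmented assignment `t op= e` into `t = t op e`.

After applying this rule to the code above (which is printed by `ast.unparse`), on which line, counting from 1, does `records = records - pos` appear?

7

Transformed code:
rate = rate + (records + 40)
for rate in records:
    pos = pos - rate // pos
limit = [rate * rate for p in records if pos != 19]
rate = records[pos] + rate * rate
pos = pos + (23 + 14)
records = records - pos
pos = pos[records]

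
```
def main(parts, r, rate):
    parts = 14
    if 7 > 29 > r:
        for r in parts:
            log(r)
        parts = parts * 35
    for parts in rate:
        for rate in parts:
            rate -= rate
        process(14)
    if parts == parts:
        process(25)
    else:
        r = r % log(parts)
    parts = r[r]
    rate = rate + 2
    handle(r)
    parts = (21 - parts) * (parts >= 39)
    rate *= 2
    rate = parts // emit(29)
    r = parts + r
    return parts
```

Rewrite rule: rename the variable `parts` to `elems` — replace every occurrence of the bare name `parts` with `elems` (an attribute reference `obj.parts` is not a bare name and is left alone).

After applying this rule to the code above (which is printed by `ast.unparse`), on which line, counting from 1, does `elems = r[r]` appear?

15

Transformed code:
def main(elems, r, rate):
    elems = 14
    if 7 > 29 > r:
        for r in elems:
            log(r)
        elems = elems * 35
    for elems in rate:
        for rate in elems:
            rate -= rate
        process(14)
    if elems == elems:
        process(25)
    else:
        r = r % log(elems)
    elems = r[r]
    rate = rate + 2
    handle(r)
    elems = (21 - elems) * (elems >= 39)
    rate *= 2
    rate = elems // emit(29)
    r = elems + r
    return elems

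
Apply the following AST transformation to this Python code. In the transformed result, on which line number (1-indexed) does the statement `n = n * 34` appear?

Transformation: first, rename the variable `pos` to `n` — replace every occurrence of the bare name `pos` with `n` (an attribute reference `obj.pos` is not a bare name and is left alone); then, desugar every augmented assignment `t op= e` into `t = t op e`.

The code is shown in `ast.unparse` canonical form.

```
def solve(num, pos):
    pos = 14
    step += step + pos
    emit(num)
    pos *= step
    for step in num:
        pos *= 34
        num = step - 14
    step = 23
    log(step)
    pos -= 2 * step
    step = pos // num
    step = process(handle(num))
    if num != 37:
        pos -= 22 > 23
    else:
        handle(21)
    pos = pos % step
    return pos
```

Transformed code:
def solve(num, n):
    n = 14
    step = step + (step + n)
    emit(num)
    n = n * step
    for step in num:
        n = n * 34
        num = step - 14
    step = 23
    log(step)
    n = n - 2 * step
    step = n // num
    step = process(handle(num))
    if num != 37:
        n = n - (22 > 23)
    else:
        handle(21)
    n = n % step
    return n

7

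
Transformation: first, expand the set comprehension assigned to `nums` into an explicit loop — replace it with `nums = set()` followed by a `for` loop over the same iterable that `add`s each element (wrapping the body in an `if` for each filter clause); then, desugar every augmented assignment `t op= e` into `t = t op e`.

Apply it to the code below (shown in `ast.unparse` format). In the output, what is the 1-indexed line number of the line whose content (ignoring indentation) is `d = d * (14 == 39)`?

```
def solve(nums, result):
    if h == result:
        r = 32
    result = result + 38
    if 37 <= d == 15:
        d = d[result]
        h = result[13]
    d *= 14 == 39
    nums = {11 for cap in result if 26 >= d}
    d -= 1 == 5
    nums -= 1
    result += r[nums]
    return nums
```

Transformed code:
def solve(nums, result):
    if h == result:
        r = 32
    result = result + 38
    if 37 <= d == 15:
        d = d[result]
        h = result[13]
    d = d * (14 == 39)
    nums = set()
    for cap in result:
        if 26 >= d:
            nums.add(11)
    d = d - (1 == 5)
    nums = nums - 1
    result = result + r[nums]
    return nums

8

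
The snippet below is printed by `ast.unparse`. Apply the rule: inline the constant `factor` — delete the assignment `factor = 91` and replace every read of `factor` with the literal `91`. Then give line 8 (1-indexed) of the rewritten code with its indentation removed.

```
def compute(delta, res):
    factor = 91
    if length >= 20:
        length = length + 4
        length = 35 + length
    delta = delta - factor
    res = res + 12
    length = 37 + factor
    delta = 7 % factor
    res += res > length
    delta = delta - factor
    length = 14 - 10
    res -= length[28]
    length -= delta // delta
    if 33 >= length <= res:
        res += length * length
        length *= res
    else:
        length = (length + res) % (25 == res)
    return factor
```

delta = 7 % 91

Transformed code:
def compute(delta, res):
    if length >= 20:
        length = length + 4
        length = 35 + length
    delta = delta - 91
    res = res + 12
    length = 37 + 91
    delta = 7 % 91
    res += res > length
    delta = delta - 91
    length = 14 - 10
    res -= length[28]
    length -= delta // delta
    if 33 >= length <= res:
        res += length * length
        length *= res
    else:
        length = (length + res) % (25 == res)
    return 91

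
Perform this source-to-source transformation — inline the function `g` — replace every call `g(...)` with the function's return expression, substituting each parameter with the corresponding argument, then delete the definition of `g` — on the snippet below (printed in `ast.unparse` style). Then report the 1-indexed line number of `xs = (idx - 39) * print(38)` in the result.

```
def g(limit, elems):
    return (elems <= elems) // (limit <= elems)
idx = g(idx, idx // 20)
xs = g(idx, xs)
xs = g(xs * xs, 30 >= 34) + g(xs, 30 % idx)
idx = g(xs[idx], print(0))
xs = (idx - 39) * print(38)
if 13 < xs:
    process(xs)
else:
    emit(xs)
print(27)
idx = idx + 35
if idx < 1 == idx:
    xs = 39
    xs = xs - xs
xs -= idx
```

5

Transformed code:
idx = (idx // 20 <= idx // 20) // (idx <= idx // 20)
xs = (xs <= xs) // (idx <= xs)
xs = ((30 >= 34) <= (30 >= 34)) // (xs * xs <= (30 >= 34)) + (30 % idx <= 30 % idx) // (xs <= 30 % idx)
idx = (print(0) <= print(0)) // (xs[idx] <= print(0))
xs = (idx - 39) * print(38)
if 13 < xs:
    process(xs)
else:
    emit(xs)
print(27)
idx = idx + 35
if idx < 1 == idx:
    xs = 39
    xs = xs - xs
xs -= idx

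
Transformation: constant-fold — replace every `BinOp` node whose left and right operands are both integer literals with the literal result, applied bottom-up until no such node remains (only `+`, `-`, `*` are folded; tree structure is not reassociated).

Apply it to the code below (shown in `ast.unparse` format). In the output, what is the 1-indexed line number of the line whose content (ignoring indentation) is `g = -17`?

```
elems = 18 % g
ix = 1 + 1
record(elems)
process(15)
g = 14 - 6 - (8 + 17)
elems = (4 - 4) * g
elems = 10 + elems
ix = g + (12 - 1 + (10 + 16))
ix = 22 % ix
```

Transformed code:
elems = 18 % g
ix = 2
record(elems)
process(15)
g = -17
elems = 0 * g
elems = 10 + elems
ix = g + 37
ix = 22 % ix

5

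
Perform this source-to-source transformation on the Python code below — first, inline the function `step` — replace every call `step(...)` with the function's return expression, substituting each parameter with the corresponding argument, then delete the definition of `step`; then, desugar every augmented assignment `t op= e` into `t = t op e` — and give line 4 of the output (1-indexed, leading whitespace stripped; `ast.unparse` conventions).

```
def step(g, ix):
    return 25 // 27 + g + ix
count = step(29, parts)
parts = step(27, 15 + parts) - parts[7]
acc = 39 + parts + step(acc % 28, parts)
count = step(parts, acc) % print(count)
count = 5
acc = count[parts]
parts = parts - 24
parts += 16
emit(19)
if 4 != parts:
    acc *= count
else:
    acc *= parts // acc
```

Transformed code:
count = 25 // 27 + 29 + parts
parts = 25 // 27 + 27 + (15 + parts) - parts[7]
acc = 39 + parts + (25 // 27 + acc % 28 + parts)
count = (25 // 27 + parts + acc) % print(count)
count = 5
acc = count[parts]
parts = parts - 24
parts = parts + 16
emit(19)
if 4 != parts:
    acc = acc * count
else:
    acc = acc * (parts // acc)

count = (25 // 27 + parts + acc) % print(count)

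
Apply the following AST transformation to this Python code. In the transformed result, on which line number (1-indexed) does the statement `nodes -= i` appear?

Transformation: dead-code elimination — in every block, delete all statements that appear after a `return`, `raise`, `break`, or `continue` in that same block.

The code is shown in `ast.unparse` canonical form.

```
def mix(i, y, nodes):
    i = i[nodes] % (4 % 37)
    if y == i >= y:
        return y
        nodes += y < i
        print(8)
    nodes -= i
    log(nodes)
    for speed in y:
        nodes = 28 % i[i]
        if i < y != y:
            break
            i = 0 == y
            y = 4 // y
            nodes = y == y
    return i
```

Transformed code:
def mix(i, y, nodes):
    i = i[nodes] % (4 % 37)
    if y == i >= y:
        return y
    nodes -= i
    log(nodes)
    for speed in y:
        nodes = 28 % i[i]
        if i < y != y:
            break
    return i

5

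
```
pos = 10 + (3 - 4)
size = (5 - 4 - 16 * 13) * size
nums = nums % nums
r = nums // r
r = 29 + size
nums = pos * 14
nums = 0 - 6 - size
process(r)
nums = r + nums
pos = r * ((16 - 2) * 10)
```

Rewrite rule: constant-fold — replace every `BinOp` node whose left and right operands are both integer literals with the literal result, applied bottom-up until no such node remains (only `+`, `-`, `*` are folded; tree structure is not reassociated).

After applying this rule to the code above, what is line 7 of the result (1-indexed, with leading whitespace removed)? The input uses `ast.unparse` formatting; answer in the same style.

nums = -6 - size

Transformed code:
pos = 9
size = -207 * size
nums = nums % nums
r = nums // r
r = 29 + size
nums = pos * 14
nums = -6 - size
process(r)
nums = r + nums
pos = r * 140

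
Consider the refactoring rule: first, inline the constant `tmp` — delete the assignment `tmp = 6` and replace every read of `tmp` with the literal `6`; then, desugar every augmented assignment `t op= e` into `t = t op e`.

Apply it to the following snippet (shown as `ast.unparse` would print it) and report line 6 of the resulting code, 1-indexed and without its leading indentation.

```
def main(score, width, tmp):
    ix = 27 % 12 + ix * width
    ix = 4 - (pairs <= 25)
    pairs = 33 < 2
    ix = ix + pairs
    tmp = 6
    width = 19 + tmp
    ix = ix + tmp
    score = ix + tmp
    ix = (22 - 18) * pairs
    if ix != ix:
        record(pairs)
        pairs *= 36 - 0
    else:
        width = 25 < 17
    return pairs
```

width = 19 + 6

Transformed code:
def main(score, width, tmp):
    ix = 27 % 12 + ix * width
    ix = 4 - (pairs <= 25)
    pairs = 33 < 2
    ix = ix + pairs
    width = 19 + 6
    ix = ix + 6
    score = ix + 6
    ix = (22 - 18) * pairs
    if ix != ix:
        record(pairs)
        pairs = pairs * (36 - 0)
    else:
        width = 25 < 17
    return pairs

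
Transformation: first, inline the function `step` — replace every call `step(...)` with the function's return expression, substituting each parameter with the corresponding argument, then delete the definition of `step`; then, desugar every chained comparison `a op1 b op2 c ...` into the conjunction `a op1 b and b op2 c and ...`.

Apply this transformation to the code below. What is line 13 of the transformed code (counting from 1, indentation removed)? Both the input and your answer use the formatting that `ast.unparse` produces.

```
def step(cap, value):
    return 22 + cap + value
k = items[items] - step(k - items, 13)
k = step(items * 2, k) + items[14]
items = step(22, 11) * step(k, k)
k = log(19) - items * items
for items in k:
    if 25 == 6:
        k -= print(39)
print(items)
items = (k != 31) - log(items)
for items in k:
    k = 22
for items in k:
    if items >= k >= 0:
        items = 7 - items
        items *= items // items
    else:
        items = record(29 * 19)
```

if items >= k and k >= 0:

Transformed code:
k = items[items] - (22 + (k - items) + 13)
k = 22 + items * 2 + k + items[14]
items = (22 + 22 + 11) * (22 + k + k)
k = log(19) - items * items
for items in k:
    if 25 == 6:
        k -= print(39)
print(items)
items = (k != 31) - log(items)
for items in k:
    k = 22
for items in k:
    if items >= k and k >= 0:
        items = 7 - items
        items *= items // items
    else:
        items = record(29 * 19)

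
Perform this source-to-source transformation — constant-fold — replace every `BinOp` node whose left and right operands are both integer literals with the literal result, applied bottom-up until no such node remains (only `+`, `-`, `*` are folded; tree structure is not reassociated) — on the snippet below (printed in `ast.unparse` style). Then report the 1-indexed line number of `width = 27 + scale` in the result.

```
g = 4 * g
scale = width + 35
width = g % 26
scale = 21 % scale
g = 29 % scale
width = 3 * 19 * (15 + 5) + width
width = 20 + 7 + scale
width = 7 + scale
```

7

Transformed code:
g = 4 * g
scale = width + 35
width = g % 26
scale = 21 % scale
g = 29 % scale
width = 1140 + width
width = 27 + scale
width = 7 + scale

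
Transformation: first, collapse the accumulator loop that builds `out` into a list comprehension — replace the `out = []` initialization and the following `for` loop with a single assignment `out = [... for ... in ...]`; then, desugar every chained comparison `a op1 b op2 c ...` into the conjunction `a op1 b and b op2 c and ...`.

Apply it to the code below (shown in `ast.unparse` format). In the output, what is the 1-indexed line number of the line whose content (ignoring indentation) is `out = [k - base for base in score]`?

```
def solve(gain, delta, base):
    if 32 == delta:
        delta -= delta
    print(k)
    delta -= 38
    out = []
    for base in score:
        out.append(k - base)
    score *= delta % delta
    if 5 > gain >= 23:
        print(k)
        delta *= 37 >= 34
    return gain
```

Transformed code:
def solve(gain, delta, base):
    if 32 == delta:
        delta -= delta
    print(k)
    delta -= 38
    out = [k - base for base in score]
    score *= delta % delta
    if 5 > gain and gain >= 23:
        print(k)
        delta *= 37 >= 34
    return gain

6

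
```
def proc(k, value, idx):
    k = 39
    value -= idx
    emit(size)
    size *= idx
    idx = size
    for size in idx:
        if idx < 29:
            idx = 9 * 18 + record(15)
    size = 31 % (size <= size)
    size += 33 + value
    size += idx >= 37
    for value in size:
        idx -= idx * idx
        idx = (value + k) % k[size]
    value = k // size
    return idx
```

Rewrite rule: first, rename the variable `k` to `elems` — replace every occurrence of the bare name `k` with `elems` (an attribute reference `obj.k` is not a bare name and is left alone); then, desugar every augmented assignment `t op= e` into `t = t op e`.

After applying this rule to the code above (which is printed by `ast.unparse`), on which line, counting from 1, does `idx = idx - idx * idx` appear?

14

Transformed code:
def proc(elems, value, idx):
    elems = 39
    value = value - idx
    emit(size)
    size = size * idx
    idx = size
    for size in idx:
        if idx < 29:
            idx = 9 * 18 + record(15)
    size = 31 % (size <= size)
    size = size + (33 + value)
    size = size + (idx >= 37)
    for value in size:
        idx = idx - idx * idx
        idx = (value + elems) % elems[size]
    value = elems // size
    return idx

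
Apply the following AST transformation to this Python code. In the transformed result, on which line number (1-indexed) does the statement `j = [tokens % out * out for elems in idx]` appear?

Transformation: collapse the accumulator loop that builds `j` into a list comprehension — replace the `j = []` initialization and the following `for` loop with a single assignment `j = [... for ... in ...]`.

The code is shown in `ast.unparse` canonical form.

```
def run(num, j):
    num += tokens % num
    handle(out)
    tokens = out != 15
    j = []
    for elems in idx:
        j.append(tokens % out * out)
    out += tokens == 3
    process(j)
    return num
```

Transformed code:
def run(num, j):
    num += tokens % num
    handle(out)
    tokens = out != 15
    j = [tokens % out * out for elems in idx]
    out += tokens == 3
    process(j)
    return num

5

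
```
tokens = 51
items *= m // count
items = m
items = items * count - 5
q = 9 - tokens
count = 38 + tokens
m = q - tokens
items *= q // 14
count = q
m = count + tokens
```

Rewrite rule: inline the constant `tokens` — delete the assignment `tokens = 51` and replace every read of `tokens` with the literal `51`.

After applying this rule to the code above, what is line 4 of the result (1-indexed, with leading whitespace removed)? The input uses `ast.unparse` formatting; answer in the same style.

q = 9 - 51

Transformed code:
items *= m // count
items = m
items = items * count - 5
q = 9 - 51
count = 38 + 51
m = q - 51
items *= q // 14
count = q
m = count + 51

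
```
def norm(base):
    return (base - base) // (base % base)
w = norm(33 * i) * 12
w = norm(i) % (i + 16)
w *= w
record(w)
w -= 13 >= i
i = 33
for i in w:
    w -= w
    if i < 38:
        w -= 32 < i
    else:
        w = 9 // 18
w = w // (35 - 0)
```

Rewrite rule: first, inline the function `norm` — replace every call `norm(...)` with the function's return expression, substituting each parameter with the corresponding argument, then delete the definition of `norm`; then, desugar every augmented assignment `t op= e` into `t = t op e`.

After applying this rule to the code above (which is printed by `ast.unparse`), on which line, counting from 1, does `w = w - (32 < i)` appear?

Transformed code:
w = (33 * i - 33 * i) // (33 * i % (33 * i)) * 12
w = (i - i) // (i % i) % (i + 16)
w = w * w
record(w)
w = w - (13 >= i)
i = 33
for i in w:
    w = w - w
    if i < 38:
        w = w - (32 < i)
    else:
        w = 9 // 18
w = w // (35 - 0)

10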